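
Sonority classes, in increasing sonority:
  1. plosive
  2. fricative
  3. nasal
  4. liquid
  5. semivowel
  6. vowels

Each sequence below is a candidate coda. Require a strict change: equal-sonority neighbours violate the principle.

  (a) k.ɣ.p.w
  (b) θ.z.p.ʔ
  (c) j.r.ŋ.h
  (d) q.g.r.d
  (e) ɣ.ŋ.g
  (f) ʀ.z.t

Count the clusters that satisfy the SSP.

(a) sonority 1-2-1-5: ill-formed.
(b) sonority 2-2-1-1: ill-formed.
(c) sonority 5-4-3-2: well-formed.
(d) sonority 1-1-4-1: ill-formed.
(e) sonority 2-3-1: ill-formed.
(f) sonority 4-2-1: well-formed.

2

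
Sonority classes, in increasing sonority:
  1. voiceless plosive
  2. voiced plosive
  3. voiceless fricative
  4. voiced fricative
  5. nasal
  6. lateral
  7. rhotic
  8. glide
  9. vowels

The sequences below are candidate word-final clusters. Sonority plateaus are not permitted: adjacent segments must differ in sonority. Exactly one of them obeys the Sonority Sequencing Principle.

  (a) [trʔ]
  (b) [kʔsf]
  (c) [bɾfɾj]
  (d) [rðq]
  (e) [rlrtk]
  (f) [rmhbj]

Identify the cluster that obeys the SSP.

d

(a) sonority 1-7-1: ill-formed.
(b) sonority 1-1-3-3: ill-formed.
(c) sonority 2-7-3-7-8: ill-formed.
(d) sonority 7-4-1: well-formed.
(e) sonority 7-6-7-1-1: ill-formed.
(f) sonority 7-5-3-2-8: ill-formed.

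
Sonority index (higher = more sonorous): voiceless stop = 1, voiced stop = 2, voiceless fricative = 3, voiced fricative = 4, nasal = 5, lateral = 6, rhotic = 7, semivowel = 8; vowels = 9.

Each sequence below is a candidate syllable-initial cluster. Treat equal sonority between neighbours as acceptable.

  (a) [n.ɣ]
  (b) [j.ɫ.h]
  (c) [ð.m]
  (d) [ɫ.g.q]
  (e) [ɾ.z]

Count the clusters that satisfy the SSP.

(a) sonority 5-4: ill-formed.
(b) sonority 8-6-3: ill-formed.
(c) sonority 4-5: well-formed.
(d) sonority 6-2-1: ill-formed.
(e) sonority 7-4: ill-formed.

1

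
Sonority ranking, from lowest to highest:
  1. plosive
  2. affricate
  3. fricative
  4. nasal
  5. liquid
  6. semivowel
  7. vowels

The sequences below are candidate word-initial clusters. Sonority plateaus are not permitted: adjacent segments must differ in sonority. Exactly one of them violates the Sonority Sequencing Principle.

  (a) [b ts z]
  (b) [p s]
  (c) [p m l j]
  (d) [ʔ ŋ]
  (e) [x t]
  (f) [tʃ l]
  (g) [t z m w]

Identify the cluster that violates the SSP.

(a) 1-2-3 → obeys
(b) 1-3 → obeys
(c) 1-4-5-6 → obeys
(d) 1-4 → obeys
(e) 3-1 → violates
(f) 2-5 → obeys
(g) 1-3-4-6 → obeys

e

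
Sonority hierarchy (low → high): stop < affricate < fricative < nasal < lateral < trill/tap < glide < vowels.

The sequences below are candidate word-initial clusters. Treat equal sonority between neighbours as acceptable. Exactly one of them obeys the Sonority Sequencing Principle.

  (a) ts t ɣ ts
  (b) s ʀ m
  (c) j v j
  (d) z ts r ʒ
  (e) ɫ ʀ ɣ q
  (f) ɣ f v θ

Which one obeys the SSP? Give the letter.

(a) sonority 2-1-3-2: ill-formed.
(b) sonority 3-6-4: ill-formed.
(c) sonority 7-3-7: ill-formed.
(d) sonority 3-2-6-3: ill-formed.
(e) sonority 5-6-3-1: ill-formed.
(f) sonority 3-3-3-3: well-formed.

f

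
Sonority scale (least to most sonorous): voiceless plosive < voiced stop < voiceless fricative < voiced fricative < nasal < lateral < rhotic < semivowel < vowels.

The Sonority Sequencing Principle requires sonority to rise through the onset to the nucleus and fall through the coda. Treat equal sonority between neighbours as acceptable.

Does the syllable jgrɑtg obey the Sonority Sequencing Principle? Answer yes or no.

no

Onset: /j/ is a semivowel (sonority 8), /g/ is a voiced stop (sonority 2), /r/ is a rhotic (sonority 7); then the nucleus /ɑ/ (sonority 9).
Onset profile 8-2-7-9 — does not rise throughout.
Coda: /t/ is a voiceless plosive (sonority 1), /g/ is a voiced stop (sonority 2).
Coda profile 9-1-2 — does not fall throughout.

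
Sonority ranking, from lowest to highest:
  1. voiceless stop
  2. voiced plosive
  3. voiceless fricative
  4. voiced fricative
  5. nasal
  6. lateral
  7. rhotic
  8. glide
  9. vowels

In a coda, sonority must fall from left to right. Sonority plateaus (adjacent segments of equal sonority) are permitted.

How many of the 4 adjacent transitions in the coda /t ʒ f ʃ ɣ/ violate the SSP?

/t/ — voiceless stop, sonority 1.
/ʒ/ — voiced fricative, sonority 4.
/f/ — voiceless fricative, sonority 3.
/ʃ/ — voiceless fricative, sonority 3.
/ɣ/ — voiced fricative, sonority 4.
/t/→/ʒ/: 1→4 (does not fall) — violation.
/ʒ/→/f/: 4→3 (falls) — ok.
/f/→/ʃ/: 3→3 (plateau, allowed) — ok.
/ʃ/→/ɣ/: 3→4 (does not fall) — violation.

2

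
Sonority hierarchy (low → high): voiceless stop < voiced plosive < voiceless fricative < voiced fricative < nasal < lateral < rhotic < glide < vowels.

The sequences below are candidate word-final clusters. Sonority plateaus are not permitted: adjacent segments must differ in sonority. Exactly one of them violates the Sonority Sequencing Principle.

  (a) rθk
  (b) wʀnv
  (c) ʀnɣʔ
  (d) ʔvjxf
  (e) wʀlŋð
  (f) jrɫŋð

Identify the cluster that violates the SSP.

d

(a) sonority 7-3-1: well-formed.
(b) sonority 8-7-5-4: well-formed.
(c) sonority 7-5-4-1: well-formed.
(d) sonority 1-4-8-3-3: ill-formed.
(e) sonority 8-7-6-5-4: well-formed.
(f) sonority 8-7-6-5-4: well-formed.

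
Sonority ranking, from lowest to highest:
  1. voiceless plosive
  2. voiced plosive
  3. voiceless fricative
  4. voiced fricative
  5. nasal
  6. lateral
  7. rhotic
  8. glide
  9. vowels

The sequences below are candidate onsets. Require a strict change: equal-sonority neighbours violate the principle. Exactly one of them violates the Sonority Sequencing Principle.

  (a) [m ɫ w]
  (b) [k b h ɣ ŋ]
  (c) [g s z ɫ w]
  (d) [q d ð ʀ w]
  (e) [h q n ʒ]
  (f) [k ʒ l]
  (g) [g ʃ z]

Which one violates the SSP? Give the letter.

e

(a) sonority 5-6-8: well-formed.
(b) sonority 1-2-3-4-5: well-formed.
(c) sonority 2-3-4-6-8: well-formed.
(d) sonority 1-2-4-7-8: well-formed.
(e) sonority 3-1-5-4: ill-formed.
(f) sonority 1-4-6: well-formed.
(g) sonority 2-3-4: well-formed.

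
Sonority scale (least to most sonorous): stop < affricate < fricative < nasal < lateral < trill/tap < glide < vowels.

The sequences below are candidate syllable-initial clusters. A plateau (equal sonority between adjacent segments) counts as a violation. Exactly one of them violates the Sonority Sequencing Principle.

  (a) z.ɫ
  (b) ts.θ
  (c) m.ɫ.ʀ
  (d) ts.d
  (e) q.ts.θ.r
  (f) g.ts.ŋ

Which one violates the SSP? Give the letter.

d

(a) z.ɫ: profile 3-5 — obeys.
(b) ts.θ: profile 2-3 — obeys.
(c) m.ɫ.ʀ: profile 4-5-6 — obeys.
(d) ts.d: profile 2-1 — violates.
(e) q.ts.θ.r: profile 1-2-3-6 — obeys.
(f) g.ts.ŋ: profile 1-2-4 — obeys.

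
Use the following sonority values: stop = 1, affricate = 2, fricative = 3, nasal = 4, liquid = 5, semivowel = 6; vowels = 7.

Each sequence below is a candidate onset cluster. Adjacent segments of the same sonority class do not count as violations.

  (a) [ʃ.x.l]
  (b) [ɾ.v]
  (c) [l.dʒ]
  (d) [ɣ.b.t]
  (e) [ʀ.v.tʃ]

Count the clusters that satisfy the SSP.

(a) [ʃ.x.l]: profile 3-3-5 — obeys.
(b) [ɾ.v]: profile 5-3 — violates.
(c) [l.dʒ]: profile 5-2 — violates.
(d) [ɣ.b.t]: profile 3-1-1 — violates.
(e) [ʀ.v.tʃ]: profile 5-3-2 — violates.

1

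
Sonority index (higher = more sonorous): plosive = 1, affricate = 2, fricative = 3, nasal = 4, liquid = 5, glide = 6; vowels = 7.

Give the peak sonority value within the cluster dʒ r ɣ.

/dʒ/ — affricate, sonority 2.
/r/ — liquid, sonority 5.
/ɣ/ — fricative, sonority 3.
The maximum is 5.

5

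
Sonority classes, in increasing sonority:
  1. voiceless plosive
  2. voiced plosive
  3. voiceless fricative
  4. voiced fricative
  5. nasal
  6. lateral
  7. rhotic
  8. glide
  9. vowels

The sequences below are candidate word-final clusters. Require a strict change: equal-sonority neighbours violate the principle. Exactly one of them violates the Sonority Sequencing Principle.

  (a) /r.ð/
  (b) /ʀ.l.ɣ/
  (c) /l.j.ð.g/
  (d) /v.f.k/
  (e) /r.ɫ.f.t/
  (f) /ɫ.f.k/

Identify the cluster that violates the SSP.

(a) 7-4 → obeys
(b) 7-6-4 → obeys
(c) 6-8-4-2 → violates
(d) 4-3-1 → obeys
(e) 7-6-3-1 → obeys
(f) 6-3-1 → obeys

c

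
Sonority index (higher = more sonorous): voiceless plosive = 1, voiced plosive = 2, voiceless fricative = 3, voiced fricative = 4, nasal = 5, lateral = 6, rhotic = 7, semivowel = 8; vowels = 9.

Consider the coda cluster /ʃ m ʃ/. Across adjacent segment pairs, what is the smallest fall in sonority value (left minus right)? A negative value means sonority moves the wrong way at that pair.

/ʃ/ is a voiceless fricative (sonority 3).
/m/ is a nasal (sonority 5).
/ʃ/ is a voiceless fricative (sonority 3).
/ʃ/→/m/: change -2.
/m/→/ʃ/: change +2.
Minimum = -2.

-2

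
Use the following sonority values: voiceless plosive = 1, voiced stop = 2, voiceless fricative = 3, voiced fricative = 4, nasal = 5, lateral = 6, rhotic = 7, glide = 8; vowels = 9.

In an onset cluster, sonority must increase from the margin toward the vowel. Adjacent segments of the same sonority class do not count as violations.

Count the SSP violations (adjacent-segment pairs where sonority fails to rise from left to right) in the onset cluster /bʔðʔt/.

2

/b/: voiced stop = 2.
/ʔ/: voiceless plosive = 1.
/ð/: voiced fricative = 4.
/ʔ/: voiceless plosive = 1.
/t/: voiceless plosive = 1.
/b/→/ʔ/: 2→1 (does not rise) — violation.
/ʔ/→/ð/: 1→4 (rises) — ok.
/ð/→/ʔ/: 4→1 (does not rise) — violation.
/ʔ/→/t/: 1→1 (plateau, allowed) — ok.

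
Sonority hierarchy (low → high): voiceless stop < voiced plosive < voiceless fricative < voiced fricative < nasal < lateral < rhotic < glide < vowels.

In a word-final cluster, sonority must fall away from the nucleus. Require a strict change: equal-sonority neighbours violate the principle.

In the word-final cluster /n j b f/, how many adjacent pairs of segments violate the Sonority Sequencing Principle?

2

/n/ is a nasal (sonority 5).
/j/ is a glide (sonority 8).
/b/ is a voiced plosive (sonority 2).
/f/ is a voiceless fricative (sonority 3).
/n/→/j/: 5→8 (does not fall) — violation.
/j/→/b/: 8→2 (falls) — ok.
/b/→/f/: 2→3 (does not fall) — violation.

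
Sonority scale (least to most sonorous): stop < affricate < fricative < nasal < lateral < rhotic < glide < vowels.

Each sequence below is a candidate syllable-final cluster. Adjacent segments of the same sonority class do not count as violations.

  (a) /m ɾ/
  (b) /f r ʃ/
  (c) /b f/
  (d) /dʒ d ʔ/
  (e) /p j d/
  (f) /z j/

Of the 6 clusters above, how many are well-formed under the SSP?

1

(a) /m ɾ/: profile 4-6 — violates.
(b) /f r ʃ/: profile 3-6-3 — violates.
(c) /b f/: profile 1-3 — violates.
(d) /dʒ d ʔ/: profile 2-1-1 — obeys.
(e) /p j d/: profile 1-7-1 — violates.
(f) /z j/: profile 3-7 — violates.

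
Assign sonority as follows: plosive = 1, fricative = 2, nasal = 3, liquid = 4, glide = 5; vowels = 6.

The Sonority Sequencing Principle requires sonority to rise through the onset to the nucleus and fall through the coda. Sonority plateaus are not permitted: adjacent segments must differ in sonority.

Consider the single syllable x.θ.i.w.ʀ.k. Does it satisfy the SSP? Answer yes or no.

no

Onset: /x/ is a fricative (sonority 2), /θ/ is a fricative (sonority 2); then the nucleus /i/ (sonority 6).
Onset profile 2-2-6 — does not strictly rise throughout.
Coda: /w/ is a glide (sonority 5), /ʀ/ is a liquid (sonority 4), /k/ is a plosive (sonority 1).
Coda profile 6-5-4-1 — falls from the nucleus.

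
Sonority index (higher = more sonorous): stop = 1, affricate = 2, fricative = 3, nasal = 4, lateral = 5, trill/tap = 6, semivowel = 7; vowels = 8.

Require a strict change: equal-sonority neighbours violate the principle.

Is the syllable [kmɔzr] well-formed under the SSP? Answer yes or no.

no

Onset: /k/ is a stop (sonority 1), /m/ is a nasal (sonority 4); then the nucleus /ɔ/ (sonority 8).
Onset profile 1-4-8 — rises to the nucleus.
Coda: /z/ is a fricative (sonority 3), /r/ is a trill/tap (sonority 6).
Coda profile 8-3-6 — does not strictly fall throughout.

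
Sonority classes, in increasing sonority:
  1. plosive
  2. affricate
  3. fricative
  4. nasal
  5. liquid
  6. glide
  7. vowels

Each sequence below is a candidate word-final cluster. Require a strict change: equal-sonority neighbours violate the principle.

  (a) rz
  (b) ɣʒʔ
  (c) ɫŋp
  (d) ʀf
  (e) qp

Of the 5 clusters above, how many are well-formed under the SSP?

3

(a) rz: profile 5-3 — obeys.
(b) ɣʒʔ: profile 3-3-1 — violates.
(c) ɫŋp: profile 5-4-1 — obeys.
(d) ʀf: profile 5-3 — obeys.
(e) qp: profile 1-1 — violates.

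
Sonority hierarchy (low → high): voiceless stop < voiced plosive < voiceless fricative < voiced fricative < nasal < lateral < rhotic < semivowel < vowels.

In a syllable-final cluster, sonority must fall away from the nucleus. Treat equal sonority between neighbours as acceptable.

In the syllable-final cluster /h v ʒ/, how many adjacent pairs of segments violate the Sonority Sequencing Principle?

1

/h/ is a voiceless fricative (sonority 3).
/v/ is a voiced fricative (sonority 4).
/ʒ/ is a voiced fricative (sonority 4).
/h/→/v/: 3→4 (does not fall) — violation.
/v/→/ʒ/: 4→4 (plateau, allowed) — ok.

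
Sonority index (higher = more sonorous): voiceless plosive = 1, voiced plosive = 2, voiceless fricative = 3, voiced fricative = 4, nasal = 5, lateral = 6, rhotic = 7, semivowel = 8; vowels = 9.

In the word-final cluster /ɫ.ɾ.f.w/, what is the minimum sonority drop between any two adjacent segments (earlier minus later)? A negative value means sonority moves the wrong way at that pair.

-5

/ɫ/ — lateral, sonority 6.
/ɾ/ — rhotic, sonority 7.
/f/ — voiceless fricative, sonority 3.
/w/ — semivowel, sonority 8.
/ɫ/→/ɾ/: change -1.
/ɾ/→/f/: change +4.
/f/→/w/: change -5.
Minimum = -5.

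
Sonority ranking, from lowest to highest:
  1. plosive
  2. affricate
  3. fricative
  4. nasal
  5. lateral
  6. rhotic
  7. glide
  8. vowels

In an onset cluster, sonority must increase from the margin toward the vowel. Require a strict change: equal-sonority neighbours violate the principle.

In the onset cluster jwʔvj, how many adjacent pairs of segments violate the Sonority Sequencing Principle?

2

/j/: glide = 7.
/w/: glide = 7.
/ʔ/: plosive = 1.
/v/: fricative = 3.
/j/: glide = 7.
/j/→/w/: 7→7 (plateau) — violation.
/w/→/ʔ/: 7→1 (does not rise) — violation.
/ʔ/→/v/: 1→3 (rises) — ok.
/v/→/j/: 3→7 (rises) — ok.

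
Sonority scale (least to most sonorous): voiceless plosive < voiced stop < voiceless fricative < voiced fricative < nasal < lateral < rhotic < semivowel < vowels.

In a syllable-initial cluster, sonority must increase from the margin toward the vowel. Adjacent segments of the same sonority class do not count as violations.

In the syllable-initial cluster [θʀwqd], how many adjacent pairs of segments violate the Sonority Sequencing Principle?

/θ/ — voiceless fricative, sonority 3.
/ʀ/ — rhotic, sonority 7.
/w/ — semivowel, sonority 8.
/q/ — voiceless plosive, sonority 1.
/d/ — voiced stop, sonority 2.
/θ/→/ʀ/: 3→7 (rises) — ok.
/ʀ/→/w/: 7→8 (rises) — ok.
/w/→/q/: 8→1 (does not rise) — violation.
/q/→/d/: 1→2 (rises) — ok.

1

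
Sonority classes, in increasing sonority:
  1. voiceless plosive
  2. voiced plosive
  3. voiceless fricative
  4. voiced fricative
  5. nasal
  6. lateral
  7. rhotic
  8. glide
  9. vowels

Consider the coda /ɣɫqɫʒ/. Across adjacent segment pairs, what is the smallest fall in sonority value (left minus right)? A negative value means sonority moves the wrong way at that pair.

-5

/ɣ/: voiced fricative = 4.
/ɫ/: lateral = 6.
/q/: voiceless plosive = 1.
/ɫ/: lateral = 6.
/ʒ/: voiced fricative = 4.
/ɣ/→/ɫ/: change -2.
/ɫ/→/q/: change +5.
/q/→/ɫ/: change -5.
/ɫ/→/ʒ/: change +2.
Minimum = -5.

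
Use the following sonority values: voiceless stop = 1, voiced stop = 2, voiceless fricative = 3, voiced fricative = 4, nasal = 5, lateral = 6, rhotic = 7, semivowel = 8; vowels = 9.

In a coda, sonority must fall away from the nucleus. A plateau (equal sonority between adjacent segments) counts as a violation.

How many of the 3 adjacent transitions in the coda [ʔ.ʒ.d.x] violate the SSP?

/ʔ/ is a voiceless stop (sonority 1).
/ʒ/ is a voiced fricative (sonority 4).
/d/ is a voiced stop (sonority 2).
/x/ is a voiceless fricative (sonority 3).
/ʔ/→/ʒ/: 1→4 (does not fall) — violation.
/ʒ/→/d/: 4→2 (falls) — ok.
/d/→/x/: 2→3 (does not fall) — violation.

2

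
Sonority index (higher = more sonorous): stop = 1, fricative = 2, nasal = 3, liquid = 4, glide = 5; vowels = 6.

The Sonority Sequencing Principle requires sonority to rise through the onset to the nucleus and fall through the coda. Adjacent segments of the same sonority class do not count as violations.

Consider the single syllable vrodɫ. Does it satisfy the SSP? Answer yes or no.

no

Onset: /v/ is a fricative (sonority 2), /r/ is a liquid (sonority 4); then the nucleus /o/ (sonority 6).
Onset profile 2-4-6 — rises to the nucleus.
Coda: /d/ is a stop (sonority 1), /ɫ/ is a liquid (sonority 4).
Coda profile 6-1-4 — does not fall throughout.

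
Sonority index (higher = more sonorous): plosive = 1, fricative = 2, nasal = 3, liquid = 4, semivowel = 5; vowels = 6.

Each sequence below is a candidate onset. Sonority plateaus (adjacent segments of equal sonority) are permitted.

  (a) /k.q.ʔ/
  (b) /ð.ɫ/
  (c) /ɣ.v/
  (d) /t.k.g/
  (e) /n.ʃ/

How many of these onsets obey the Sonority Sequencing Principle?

4

(a) /k.q.ʔ/: profile 1-1-1 — obeys.
(b) /ð.ɫ/: profile 2-4 — obeys.
(c) /ɣ.v/: profile 2-2 — obeys.
(d) /t.k.g/: profile 1-1-1 — obeys.
(e) /n.ʃ/: profile 3-2 — violates.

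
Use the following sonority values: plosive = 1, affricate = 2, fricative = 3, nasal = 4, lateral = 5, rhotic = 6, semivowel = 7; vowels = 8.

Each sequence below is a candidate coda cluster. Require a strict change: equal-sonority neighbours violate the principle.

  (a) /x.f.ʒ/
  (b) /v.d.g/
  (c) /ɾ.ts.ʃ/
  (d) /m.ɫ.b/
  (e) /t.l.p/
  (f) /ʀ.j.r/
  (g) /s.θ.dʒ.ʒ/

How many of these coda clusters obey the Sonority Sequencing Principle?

(a) sonority 3-3-3: ill-formed.
(b) sonority 3-1-1: ill-formed.
(c) sonority 6-2-3: ill-formed.
(d) sonority 4-5-1: ill-formed.
(e) sonority 1-5-1: ill-formed.
(f) sonority 6-7-6: ill-formed.
(g) sonority 3-3-2-3: ill-formed.

0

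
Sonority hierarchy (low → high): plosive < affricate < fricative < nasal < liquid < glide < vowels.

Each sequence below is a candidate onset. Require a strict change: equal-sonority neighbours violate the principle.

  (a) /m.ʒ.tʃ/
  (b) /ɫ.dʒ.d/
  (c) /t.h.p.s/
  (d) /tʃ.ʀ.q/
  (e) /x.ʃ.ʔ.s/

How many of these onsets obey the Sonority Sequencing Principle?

0

(a) /m.ʒ.tʃ/: profile 4-3-2 — violates.
(b) /ɫ.dʒ.d/: profile 5-2-1 — violates.
(c) /t.h.p.s/: profile 1-3-1-3 — violates.
(d) /tʃ.ʀ.q/: profile 2-5-1 — violates.
(e) /x.ʃ.ʔ.s/: profile 3-3-1-3 — violates.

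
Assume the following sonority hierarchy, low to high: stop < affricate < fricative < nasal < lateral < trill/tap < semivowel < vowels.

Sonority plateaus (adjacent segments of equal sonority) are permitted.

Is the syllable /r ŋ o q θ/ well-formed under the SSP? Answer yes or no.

Onset: /r/ is a trill/tap (sonority 6), /ŋ/ is a nasal (sonority 4); then the nucleus /o/ (sonority 8).
Onset profile 6-4-8 — does not rise throughout.
Coda: /q/ is a stop (sonority 1), /θ/ is a fricative (sonority 3).
Coda profile 8-1-3 — does not fall throughout.

no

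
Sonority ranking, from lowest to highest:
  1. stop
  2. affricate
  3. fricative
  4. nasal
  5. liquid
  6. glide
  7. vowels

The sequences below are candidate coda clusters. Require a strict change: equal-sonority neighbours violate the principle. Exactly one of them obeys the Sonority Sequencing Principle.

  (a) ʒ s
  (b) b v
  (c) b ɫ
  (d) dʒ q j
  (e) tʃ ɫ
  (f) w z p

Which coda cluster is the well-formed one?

f

(a) sonority 3-3: ill-formed.
(b) sonority 1-3: ill-formed.
(c) sonority 1-5: ill-formed.
(d) sonority 2-1-6: ill-formed.
(e) sonority 2-5: ill-formed.
(f) sonority 6-3-1: well-formed.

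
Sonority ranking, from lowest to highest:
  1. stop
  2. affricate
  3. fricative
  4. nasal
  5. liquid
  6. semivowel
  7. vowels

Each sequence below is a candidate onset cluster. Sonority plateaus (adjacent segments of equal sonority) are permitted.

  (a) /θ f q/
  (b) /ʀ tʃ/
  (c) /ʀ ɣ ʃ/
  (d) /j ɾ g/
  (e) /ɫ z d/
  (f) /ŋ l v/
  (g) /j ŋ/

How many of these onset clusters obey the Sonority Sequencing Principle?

0

(a) 3-3-1 → violates
(b) 5-2 → violates
(c) 5-3-3 → violates
(d) 6-5-1 → violates
(e) 5-3-1 → violates
(f) 4-5-3 → violates
(g) 6-4 → violates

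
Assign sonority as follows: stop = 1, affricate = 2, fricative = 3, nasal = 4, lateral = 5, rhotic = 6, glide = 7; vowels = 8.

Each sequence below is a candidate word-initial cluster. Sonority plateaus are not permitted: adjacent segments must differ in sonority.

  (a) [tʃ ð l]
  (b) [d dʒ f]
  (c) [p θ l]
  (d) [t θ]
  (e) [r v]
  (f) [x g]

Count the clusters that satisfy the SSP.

(a) sonority 2-3-5: well-formed.
(b) sonority 1-2-3: well-formed.
(c) sonority 1-3-5: well-formed.
(d) sonority 1-3: well-formed.
(e) sonority 6-3: ill-formed.
(f) sonority 3-1: ill-formed.

4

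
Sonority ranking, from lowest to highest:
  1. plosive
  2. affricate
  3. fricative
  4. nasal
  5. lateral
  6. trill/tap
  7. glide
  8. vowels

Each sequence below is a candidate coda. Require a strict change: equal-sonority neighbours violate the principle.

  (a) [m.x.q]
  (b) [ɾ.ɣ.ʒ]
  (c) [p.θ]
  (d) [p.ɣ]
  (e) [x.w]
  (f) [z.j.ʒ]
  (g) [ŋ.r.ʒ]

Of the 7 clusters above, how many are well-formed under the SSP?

1

(a) sonority 4-3-1: well-formed.
(b) sonority 6-3-3: ill-formed.
(c) sonority 1-3: ill-formed.
(d) sonority 1-3: ill-formed.
(e) sonority 3-7: ill-formed.
(f) sonority 3-7-3: ill-formed.
(g) sonority 4-6-3: ill-formed.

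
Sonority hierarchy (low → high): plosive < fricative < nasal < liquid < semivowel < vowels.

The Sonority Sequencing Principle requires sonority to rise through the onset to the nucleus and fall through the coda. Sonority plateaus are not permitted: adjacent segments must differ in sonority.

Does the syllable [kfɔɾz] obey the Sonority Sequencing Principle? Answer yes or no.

Onset: /k/ is a plosive (sonority 1), /f/ is a fricative (sonority 2); then the nucleus /ɔ/ (sonority 6).
Onset profile 1-2-6 — rises to the nucleus.
Coda: /ɾ/ is a liquid (sonority 4), /z/ is a fricative (sonority 2).
Coda profile 6-4-2 — falls from the nucleus.

yes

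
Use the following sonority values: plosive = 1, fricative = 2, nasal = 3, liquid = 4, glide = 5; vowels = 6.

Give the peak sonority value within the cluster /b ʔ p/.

1

/b/ — plosive, sonority 1.
/ʔ/ — plosive, sonority 1.
/p/ — plosive, sonority 1.
The maximum is 1.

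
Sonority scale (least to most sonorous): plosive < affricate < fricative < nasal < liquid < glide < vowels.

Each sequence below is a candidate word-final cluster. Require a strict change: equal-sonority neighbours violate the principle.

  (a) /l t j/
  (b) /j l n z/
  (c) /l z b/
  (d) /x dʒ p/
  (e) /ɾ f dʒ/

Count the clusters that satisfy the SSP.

4

(a) sonority 5-1-6: ill-formed.
(b) sonority 6-5-4-3: well-formed.
(c) sonority 5-3-1: well-formed.
(d) sonority 3-2-1: well-formed.
(e) sonority 5-3-2: well-formed.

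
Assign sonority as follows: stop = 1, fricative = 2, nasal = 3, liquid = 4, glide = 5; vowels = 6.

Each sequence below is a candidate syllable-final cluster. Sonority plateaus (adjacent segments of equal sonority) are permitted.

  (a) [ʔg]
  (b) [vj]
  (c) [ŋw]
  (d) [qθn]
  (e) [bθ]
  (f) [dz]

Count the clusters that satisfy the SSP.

(a) [ʔg]: profile 1-1 — obeys.
(b) [vj]: profile 2-5 — violates.
(c) [ŋw]: profile 3-5 — violates.
(d) [qθn]: profile 1-2-3 — violates.
(e) [bθ]: profile 1-2 — violates.
(f) [dz]: profile 1-2 — violates.

1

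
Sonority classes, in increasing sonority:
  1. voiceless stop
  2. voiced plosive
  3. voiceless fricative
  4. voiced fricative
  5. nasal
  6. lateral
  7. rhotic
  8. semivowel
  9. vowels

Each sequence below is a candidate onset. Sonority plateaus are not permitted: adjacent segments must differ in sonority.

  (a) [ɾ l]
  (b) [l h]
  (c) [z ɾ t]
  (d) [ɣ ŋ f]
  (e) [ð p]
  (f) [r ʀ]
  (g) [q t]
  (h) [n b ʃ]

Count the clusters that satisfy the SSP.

0

(a) 7-6 → violates
(b) 6-3 → violates
(c) 4-7-1 → violates
(d) 4-5-3 → violates
(e) 4-1 → violates
(f) 7-7 → violates
(g) 1-1 → violates
(h) 5-2-3 → violates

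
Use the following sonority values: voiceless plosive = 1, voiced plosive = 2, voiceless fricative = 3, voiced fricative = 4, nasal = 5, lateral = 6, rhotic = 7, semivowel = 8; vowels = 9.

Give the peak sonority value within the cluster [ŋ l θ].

6

/ŋ/ is a nasal (sonority 5).
/l/ is a lateral (sonority 6).
/θ/ is a voiceless fricative (sonority 3).
The maximum is 6.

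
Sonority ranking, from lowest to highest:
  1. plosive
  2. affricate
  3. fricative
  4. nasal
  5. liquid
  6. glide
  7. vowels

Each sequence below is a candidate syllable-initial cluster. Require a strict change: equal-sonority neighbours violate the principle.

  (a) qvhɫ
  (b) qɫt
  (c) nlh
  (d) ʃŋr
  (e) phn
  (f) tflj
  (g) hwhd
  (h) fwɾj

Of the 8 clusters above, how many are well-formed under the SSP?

(a) sonority 1-3-3-5: ill-formed.
(b) sonority 1-5-1: ill-formed.
(c) sonority 4-5-3: ill-formed.
(d) sonority 3-4-5: well-formed.
(e) sonority 1-3-4: well-formed.
(f) sonority 1-3-5-6: well-formed.
(g) sonority 3-6-3-1: ill-formed.
(h) sonority 3-6-5-6: ill-formed.

3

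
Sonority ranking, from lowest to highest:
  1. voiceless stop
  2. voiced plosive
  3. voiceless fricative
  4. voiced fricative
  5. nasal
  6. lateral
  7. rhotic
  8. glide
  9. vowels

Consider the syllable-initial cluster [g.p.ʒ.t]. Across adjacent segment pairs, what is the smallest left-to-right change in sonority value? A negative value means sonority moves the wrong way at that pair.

-3

/g/ is a voiced plosive (sonority 2).
/p/ is a voiceless stop (sonority 1).
/ʒ/ is a voiced fricative (sonority 4).
/t/ is a voiceless stop (sonority 1).
/g/→/p/: change -1.
/p/→/ʒ/: change +3.
/ʒ/→/t/: change -3.
Minimum = -3.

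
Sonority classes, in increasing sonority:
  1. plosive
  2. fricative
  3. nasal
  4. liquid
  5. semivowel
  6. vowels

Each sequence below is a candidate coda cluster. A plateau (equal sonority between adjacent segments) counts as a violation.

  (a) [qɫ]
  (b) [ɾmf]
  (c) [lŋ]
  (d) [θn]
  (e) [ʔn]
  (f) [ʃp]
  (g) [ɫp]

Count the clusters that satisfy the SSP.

(a) 1-4 → violates
(b) 4-3-2 → obeys
(c) 4-3 → obeys
(d) 2-3 → violates
(e) 1-3 → violates
(f) 2-1 → obeys
(g) 4-1 → obeys

4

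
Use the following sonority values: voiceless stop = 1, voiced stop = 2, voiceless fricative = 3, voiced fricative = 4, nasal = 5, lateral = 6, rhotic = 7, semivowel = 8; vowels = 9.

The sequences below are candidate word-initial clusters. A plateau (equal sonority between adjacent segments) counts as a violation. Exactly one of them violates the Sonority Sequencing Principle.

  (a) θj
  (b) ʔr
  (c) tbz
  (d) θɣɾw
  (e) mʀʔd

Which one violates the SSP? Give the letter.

e

(a) θj: profile 3-8 — obeys.
(b) ʔr: profile 1-7 — obeys.
(c) tbz: profile 1-2-4 — obeys.
(d) θɣɾw: profile 3-4-7-8 — obeys.
(e) mʀʔd: profile 5-7-1-2 — violates.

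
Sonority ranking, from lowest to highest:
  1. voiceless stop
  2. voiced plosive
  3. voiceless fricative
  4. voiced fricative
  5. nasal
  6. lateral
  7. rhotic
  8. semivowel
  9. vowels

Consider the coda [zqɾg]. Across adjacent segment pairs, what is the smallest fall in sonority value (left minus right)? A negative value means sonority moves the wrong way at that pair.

-6

/z/ — voiced fricative, sonority 4.
/q/ — voiceless stop, sonority 1.
/ɾ/ — rhotic, sonority 7.
/g/ — voiced plosive, sonority 2.
/z/→/q/: change +3.
/q/→/ɾ/: change -6.
/ɾ/→/g/: change +5.
Minimum = -6.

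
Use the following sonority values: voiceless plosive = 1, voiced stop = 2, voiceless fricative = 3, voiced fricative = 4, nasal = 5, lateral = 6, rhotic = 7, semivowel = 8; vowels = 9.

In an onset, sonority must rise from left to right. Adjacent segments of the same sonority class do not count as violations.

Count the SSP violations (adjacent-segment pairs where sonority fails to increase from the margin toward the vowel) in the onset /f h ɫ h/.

/f/ is a voiceless fricative (sonority 3).
/h/ is a voiceless fricative (sonority 3).
/ɫ/ is a lateral (sonority 6).
/h/ is a voiceless fricative (sonority 3).
/f/→/h/: 3→3 (plateau, allowed) — ok.
/h/→/ɫ/: 3→6 (rises) — ok.
/ɫ/→/h/: 6→3 (does not rise) — violation.

1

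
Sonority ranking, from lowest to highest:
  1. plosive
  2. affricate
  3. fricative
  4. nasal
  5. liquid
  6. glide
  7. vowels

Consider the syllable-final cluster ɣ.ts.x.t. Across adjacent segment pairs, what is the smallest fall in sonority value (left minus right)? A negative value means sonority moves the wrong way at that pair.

-1

/ɣ/ — fricative, sonority 3.
/ts/ — affricate, sonority 2.
/x/ — fricative, sonority 3.
/t/ — plosive, sonority 1.
/ɣ/→/ts/: change +1.
/ts/→/x/: change -1.
/x/→/t/: change +2.
Minimum = -1.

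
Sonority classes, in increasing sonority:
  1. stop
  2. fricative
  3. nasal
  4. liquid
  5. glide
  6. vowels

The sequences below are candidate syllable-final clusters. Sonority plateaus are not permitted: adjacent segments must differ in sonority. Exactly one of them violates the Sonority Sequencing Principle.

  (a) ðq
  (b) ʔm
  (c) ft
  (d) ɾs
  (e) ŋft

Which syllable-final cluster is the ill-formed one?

(a) 2-1 → obeys
(b) 1-3 → violates
(c) 2-1 → obeys
(d) 4-2 → obeys
(e) 3-2-1 → obeys

b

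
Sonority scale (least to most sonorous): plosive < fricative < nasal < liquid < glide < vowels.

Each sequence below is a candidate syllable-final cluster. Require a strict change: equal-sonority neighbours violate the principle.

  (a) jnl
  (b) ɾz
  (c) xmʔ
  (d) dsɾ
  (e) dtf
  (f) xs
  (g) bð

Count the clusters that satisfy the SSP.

(a) jnl: profile 5-3-4 — violates.
(b) ɾz: profile 4-2 — obeys.
(c) xmʔ: profile 2-3-1 — violates.
(d) dsɾ: profile 1-2-4 — violates.
(e) dtf: profile 1-1-2 — violates.
(f) xs: profile 2-2 — violates.
(g) bð: profile 1-2 — violates.

1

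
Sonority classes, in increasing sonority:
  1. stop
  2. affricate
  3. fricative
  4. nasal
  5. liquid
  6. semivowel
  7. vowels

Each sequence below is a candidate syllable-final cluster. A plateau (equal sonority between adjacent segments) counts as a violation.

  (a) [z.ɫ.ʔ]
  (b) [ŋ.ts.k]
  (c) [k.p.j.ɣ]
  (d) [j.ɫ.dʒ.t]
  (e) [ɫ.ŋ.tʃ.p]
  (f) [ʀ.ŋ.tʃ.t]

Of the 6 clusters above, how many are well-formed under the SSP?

(a) [z.ɫ.ʔ]: profile 3-5-1 — violates.
(b) [ŋ.ts.k]: profile 4-2-1 — obeys.
(c) [k.p.j.ɣ]: profile 1-1-6-3 — violates.
(d) [j.ɫ.dʒ.t]: profile 6-5-2-1 — obeys.
(e) [ɫ.ŋ.tʃ.p]: profile 5-4-2-1 — obeys.
(f) [ʀ.ŋ.tʃ.t]: profile 5-4-2-1 — obeys.

4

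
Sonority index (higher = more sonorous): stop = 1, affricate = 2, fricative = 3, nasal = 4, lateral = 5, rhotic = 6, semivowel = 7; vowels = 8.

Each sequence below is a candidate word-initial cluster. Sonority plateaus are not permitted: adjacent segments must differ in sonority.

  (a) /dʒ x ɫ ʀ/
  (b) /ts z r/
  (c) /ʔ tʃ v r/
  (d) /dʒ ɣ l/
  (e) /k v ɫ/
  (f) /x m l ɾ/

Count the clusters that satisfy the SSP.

(a) 2-3-5-6 → obeys
(b) 2-3-6 → obeys
(c) 1-2-3-6 → obeys
(d) 2-3-5 → obeys
(e) 1-3-5 → obeys
(f) 3-4-5-6 → obeys

6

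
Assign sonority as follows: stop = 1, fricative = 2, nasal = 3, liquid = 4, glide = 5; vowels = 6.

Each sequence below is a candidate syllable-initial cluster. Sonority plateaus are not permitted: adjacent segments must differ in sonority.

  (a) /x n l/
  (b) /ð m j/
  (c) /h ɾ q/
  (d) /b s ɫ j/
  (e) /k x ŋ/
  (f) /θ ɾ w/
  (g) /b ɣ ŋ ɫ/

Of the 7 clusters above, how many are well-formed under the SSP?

6

(a) 2-3-4 → obeys
(b) 2-3-5 → obeys
(c) 2-4-1 → violates
(d) 1-2-4-5 → obeys
(e) 1-2-3 → obeys
(f) 2-4-5 → obeys
(g) 1-2-3-4 → obeys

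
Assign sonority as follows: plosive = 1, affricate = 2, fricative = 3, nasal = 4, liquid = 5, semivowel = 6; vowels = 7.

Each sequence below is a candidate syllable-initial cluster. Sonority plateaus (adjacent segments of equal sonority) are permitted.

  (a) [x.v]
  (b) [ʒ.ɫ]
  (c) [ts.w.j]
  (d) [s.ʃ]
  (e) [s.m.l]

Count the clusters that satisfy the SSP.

(a) 3-3 → obeys
(b) 3-5 → obeys
(c) 2-6-6 → obeys
(d) 3-3 → obeys
(e) 3-4-5 → obeys

5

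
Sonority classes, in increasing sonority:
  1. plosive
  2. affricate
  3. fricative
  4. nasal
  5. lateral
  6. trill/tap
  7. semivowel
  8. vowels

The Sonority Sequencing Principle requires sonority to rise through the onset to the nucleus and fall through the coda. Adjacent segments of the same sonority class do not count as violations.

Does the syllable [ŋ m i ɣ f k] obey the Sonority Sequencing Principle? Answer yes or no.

yes

Onset: /ŋ/ is a nasal (sonority 4), /m/ is a nasal (sonority 4); then the nucleus /i/ (sonority 8).
Onset profile 4-4-8 — rises to the nucleus.
Coda: /ɣ/ is a fricative (sonority 3), /f/ is a fricative (sonority 3), /k/ is a plosive (sonority 1).
Coda profile 8-3-3-1 — falls from the nucleus.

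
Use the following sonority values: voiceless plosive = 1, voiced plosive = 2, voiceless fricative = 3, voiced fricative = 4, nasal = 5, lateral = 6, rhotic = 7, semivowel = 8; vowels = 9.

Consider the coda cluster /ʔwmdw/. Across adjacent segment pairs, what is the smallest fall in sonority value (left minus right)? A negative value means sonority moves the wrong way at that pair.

/ʔ/ — voiceless plosive, sonority 1.
/w/ — semivowel, sonority 8.
/m/ — nasal, sonority 5.
/d/ — voiced plosive, sonority 2.
/w/ — semivowel, sonority 8.
/ʔ/→/w/: change -7.
/w/→/m/: change +3.
/m/→/d/: change +3.
/d/→/w/: change -6.
Minimum = -7.

-7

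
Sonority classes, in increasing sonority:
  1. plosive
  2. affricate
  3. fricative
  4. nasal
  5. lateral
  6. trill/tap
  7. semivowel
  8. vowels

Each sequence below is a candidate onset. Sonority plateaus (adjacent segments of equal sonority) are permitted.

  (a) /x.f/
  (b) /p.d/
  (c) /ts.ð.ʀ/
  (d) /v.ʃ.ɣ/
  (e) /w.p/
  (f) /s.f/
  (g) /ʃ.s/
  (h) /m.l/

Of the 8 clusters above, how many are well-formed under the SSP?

(a) /x.f/: profile 3-3 — obeys.
(b) /p.d/: profile 1-1 — obeys.
(c) /ts.ð.ʀ/: profile 2-3-6 — obeys.
(d) /v.ʃ.ɣ/: profile 3-3-3 — obeys.
(e) /w.p/: profile 7-1 — violates.
(f) /s.f/: profile 3-3 — obeys.
(g) /ʃ.s/: profile 3-3 — obeys.
(h) /m.l/: profile 4-5 — obeys.

7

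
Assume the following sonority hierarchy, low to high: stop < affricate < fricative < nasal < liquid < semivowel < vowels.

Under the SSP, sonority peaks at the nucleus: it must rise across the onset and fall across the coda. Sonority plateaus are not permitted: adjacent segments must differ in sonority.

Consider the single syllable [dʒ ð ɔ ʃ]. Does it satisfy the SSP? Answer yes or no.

Onset: /dʒ/ is an affricate (sonority 2), /ð/ is a fricative (sonority 3); then the nucleus /ɔ/ (sonority 7).
Onset profile 2-3-7 — rises to the nucleus.
Coda: /ʃ/ is a fricative (sonority 3).
Coda profile 7-3 — falls from the nucleus.

yes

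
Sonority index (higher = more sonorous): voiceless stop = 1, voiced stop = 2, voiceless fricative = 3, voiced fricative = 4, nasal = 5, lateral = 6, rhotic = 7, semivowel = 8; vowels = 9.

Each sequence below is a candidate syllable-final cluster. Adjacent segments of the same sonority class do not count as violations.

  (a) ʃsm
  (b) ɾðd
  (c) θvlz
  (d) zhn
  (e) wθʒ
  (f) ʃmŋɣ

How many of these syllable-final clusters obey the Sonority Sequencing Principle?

1

(a) 3-3-5 → violates
(b) 7-4-2 → obeys
(c) 3-4-6-4 → violates
(d) 4-3-5 → violates
(e) 8-3-4 → violates
(f) 3-5-5-4 → violates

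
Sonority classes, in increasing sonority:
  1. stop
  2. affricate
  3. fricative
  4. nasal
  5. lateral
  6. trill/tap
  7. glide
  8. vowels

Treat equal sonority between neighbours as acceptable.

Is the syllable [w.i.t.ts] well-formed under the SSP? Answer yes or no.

no

Onset: /w/ is a glide (sonority 7); then the nucleus /i/ (sonority 8).
Onset profile 7-8 — rises to the nucleus.
Coda: /t/ is a stop (sonority 1), /ts/ is an affricate (sonority 2).
Coda profile 8-1-2 — does not fall throughout.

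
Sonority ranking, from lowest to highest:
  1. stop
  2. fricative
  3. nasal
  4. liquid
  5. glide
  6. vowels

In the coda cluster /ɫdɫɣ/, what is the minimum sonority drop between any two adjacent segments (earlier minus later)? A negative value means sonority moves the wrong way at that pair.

/ɫ/ — liquid, sonority 4.
/d/ — stop, sonority 1.
/ɫ/ — liquid, sonority 4.
/ɣ/ — fricative, sonority 2.
/ɫ/→/d/: change +3.
/d/→/ɫ/: change -3.
/ɫ/→/ɣ/: change +2.
Minimum = -3.

-3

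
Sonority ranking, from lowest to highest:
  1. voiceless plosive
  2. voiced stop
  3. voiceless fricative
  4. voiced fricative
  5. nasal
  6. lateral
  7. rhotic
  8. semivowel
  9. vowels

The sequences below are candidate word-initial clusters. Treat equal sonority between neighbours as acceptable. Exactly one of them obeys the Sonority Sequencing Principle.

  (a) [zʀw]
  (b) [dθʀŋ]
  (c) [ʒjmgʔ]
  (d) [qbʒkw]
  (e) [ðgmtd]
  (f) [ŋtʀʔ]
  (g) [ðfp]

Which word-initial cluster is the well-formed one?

a

(a) [zʀw]: profile 4-7-8 — obeys.
(b) [dθʀŋ]: profile 2-3-7-5 — violates.
(c) [ʒjmgʔ]: profile 4-8-5-2-1 — violates.
(d) [qbʒkw]: profile 1-2-4-1-8 — violates.
(e) [ðgmtd]: profile 4-2-5-1-2 — violates.
(f) [ŋtʀʔ]: profile 5-1-7-1 — violates.
(g) [ðfp]: profile 4-3-1 — violates.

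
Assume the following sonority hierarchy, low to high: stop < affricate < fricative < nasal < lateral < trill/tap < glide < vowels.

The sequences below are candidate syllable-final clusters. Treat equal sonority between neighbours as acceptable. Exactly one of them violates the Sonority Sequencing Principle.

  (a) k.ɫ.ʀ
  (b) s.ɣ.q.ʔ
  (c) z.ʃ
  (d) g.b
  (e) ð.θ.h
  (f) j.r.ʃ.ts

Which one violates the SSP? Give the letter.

a

(a) k.ɫ.ʀ: profile 1-5-6 — violates.
(b) s.ɣ.q.ʔ: profile 3-3-1-1 — obeys.
(c) z.ʃ: profile 3-3 — obeys.
(d) g.b: profile 1-1 — obeys.
(e) ð.θ.h: profile 3-3-3 — obeys.
(f) j.r.ʃ.ts: profile 7-6-3-2 — obeys.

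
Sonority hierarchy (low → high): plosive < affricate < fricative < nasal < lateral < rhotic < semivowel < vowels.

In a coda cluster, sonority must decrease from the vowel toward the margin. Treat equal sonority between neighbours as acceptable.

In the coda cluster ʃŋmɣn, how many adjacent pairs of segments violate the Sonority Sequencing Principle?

/ʃ/: fricative = 3.
/ŋ/: nasal = 4.
/m/: nasal = 4.
/ɣ/: fricative = 3.
/n/: nasal = 4.
/ʃ/→/ŋ/: 3→4 (does not fall) — violation.
/ŋ/→/m/: 4→4 (plateau, allowed) — ok.
/m/→/ɣ/: 4→3 (falls) — ok.
/ɣ/→/n/: 3→4 (does not fall) — violation.

2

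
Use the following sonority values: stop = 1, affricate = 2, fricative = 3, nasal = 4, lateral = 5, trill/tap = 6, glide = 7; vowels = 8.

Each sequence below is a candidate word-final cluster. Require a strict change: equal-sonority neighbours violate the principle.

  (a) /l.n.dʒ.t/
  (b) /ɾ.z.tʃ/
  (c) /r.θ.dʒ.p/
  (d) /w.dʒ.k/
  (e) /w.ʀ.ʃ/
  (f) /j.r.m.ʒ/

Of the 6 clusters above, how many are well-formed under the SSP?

6

(a) 5-4-2-1 → obeys
(b) 6-3-2 → obeys
(c) 6-3-2-1 → obeys
(d) 7-2-1 → obeys
(e) 7-6-3 → obeys
(f) 7-6-4-3 → obeys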